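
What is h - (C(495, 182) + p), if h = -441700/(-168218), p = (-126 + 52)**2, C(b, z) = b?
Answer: -501993989/84109 ≈ -5968.4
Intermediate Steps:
p = 5476 (p = (-74)**2 = 5476)
h = 220850/84109 (h = -441700*(-1/168218) = 220850/84109 ≈ 2.6258)
h - (C(495, 182) + p) = 220850/84109 - (495 + 5476) = 220850/84109 - 1*5971 = 220850/84109 - 5971 = -501993989/84109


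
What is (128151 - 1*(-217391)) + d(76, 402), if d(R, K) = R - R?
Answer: 345542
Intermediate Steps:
d(R, K) = 0
(128151 - 1*(-217391)) + d(76, 402) = (128151 - 1*(-217391)) + 0 = (128151 + 217391) + 0 = 345542 + 0 = 345542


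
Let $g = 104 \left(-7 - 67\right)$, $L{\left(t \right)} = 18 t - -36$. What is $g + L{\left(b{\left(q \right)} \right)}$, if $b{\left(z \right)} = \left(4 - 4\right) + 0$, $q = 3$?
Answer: $-7660$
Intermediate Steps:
$b{\left(z \right)} = 0$ ($b{\left(z \right)} = 0 + 0 = 0$)
$L{\left(t \right)} = 36 + 18 t$ ($L{\left(t \right)} = 18 t + 36 = 36 + 18 t$)
$g = -7696$ ($g = 104 \left(-74\right) = -7696$)
$g + L{\left(b{\left(q \right)} \right)} = -7696 + \left(36 + 18 \cdot 0\right) = -7696 + \left(36 + 0\right) = -7696 + 36 = -7660$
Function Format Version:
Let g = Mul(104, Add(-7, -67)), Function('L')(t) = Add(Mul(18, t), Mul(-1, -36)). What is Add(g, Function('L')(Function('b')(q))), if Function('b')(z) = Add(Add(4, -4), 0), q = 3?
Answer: -7660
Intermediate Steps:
Function('b')(z) = 0 (Function('b')(z) = Add(0, 0) = 0)
Function('L')(t) = Add(36, Mul(18, t)) (Function('L')(t) = Add(Mul(18, t), 36) = Add(36, Mul(18, t)))
g = -7696 (g = Mul(104, -74) = -7696)
Add(g, Function('L')(Function('b')(q))) = Add(-7696, Add(36, Mul(18, 0))) = Add(-7696, Add(36, 0)) = Add(-7696, 36) = -7660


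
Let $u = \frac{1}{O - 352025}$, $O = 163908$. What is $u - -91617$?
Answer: $\frac{17234715188}{188117} \approx 91617.0$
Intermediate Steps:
$u = - \frac{1}{188117}$ ($u = \frac{1}{163908 - 352025} = \frac{1}{-188117} = - \frac{1}{188117} \approx -5.3158 \cdot 10^{-6}$)
$u - -91617 = - \frac{1}{188117} - -91617 = - \frac{1}{188117} + 91617 = \frac{17234715188}{188117}$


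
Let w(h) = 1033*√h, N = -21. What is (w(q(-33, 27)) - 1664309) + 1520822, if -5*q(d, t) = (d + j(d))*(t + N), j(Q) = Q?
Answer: -143487 + 6198*√55/5 ≈ -1.3429e+5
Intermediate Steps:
q(d, t) = -2*d*(-21 + t)/5 (q(d, t) = -(d + d)*(t - 21)/5 = -2*d*(-21 + t)/5)
(w(q(-33, 27)) - 1664309) + 1520822 = (1033*√((⅖)*(-33)*(21 - 1*27)) - 1664309) + 1520822 = (1033*√((⅖)*(-33)*(21 - 27)) - 1664309) + 1520822 = (1033*√((⅖)*(-33)*(-6)) - 1664309) + 1520822 = (1033*√(396/5) - 1664309) + 1520822 = (1033*(6*√55/5) - 1664309) + 1520822 = (6198*√55/5 - 1664309) + 1520822 = (-1664309 + 6198*√55/5) + 1520822 = -143487 + 6198*√55/5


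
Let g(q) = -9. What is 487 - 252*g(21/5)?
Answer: 2755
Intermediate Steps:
487 - 252*g(21/5) = 487 - 252*(-9) = 487 + 2268 = 2755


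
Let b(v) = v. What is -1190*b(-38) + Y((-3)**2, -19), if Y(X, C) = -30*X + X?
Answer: 44959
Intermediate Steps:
Y(X, C) = -29*X
-1190*b(-38) + Y((-3)**2, -19) = -1190*(-38) - 29*(-3)**2 = 45220 - 29*9 = 45220 - 261 = 44959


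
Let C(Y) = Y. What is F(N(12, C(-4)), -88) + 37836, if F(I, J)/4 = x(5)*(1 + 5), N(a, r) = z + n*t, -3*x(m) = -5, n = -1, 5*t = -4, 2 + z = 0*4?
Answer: 37876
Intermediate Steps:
z = -2 (z = -2 + 0*4 = -2 + 0 = -2)
t = -⅘ (t = (⅕)*(-4) = -⅘ ≈ -0.80000)
x(m) = 5/3 (x(m) = -⅓*(-5) = 5/3)
N(a, r) = -6/5 (N(a, r) = -2 - 1*(-⅘) = -2 + ⅘ = -6/5)
F(I, J) = 40 (F(I, J) = 4*(5*(1 + 5)/3) = 4*((5/3)*6) = 4*10 = 40)
F(N(12, C(-4)), -88) + 37836 = 40 + 37836 = 37876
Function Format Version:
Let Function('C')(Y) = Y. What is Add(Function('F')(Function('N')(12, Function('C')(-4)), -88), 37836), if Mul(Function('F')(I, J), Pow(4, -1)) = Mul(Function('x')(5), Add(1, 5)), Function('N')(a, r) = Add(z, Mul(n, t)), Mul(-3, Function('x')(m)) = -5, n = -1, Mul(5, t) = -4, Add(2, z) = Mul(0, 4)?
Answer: 37876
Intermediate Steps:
z = -2 (z = Add(-2, Mul(0, 4)) = Add(-2, 0) = -2)
t = Rational(-4, 5) (t = Mul(Rational(1, 5), -4) = Rational(-4, 5) ≈ -0.80000)
Function('x')(m) = Rational(5, 3) (Function('x')(m) = Mul(Rational(-1, 3), -5) = Rational(5, 3))
Function('N')(a, r) = Rational(-6, 5) (Function('N')(a, r) = Add(-2, Mul(-1, Rational(-4, 5))) = Add(-2, Rational(4, 5)) = Rational(-6, 5))
Function('F')(I, J) = 40 (Function('F')(I, J) = Mul(4, Mul(Rational(5, 3), Add(1, 5))) = Mul(4, Mul(Rational(5, 3), 6)) = Mul(4, 10) = 40)
Add(Function('F')(Function('N')(12, Function('C')(-4)), -88), 37836) = Add(40, 37836) = 37876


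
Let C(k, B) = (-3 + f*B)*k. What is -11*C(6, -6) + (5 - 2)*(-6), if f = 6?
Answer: 2556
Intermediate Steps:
C(k, B) = k*(-3 + 6*B) (C(k, B) = (-3 + 6*B)*k = k*(-3 + 6*B))
-11*C(6, -6) + (5 - 2)*(-6) = -33*6*(-1 + 2*(-6)) + (5 - 2)*(-6) = -33*6*(-1 - 12) + 3*(-6) = -33*6*(-13) - 18 = -11*(-234) - 18 = 2574 - 18 = 2556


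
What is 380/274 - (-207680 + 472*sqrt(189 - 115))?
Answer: 28452350/137 - 472*sqrt(74) ≈ 2.0362e+5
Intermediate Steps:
380/274 - (-207680 + 472*sqrt(189 - 115)) = 380*(1/274) - (-207680 + 472*sqrt(74)) = 190/137 - (-207680 + 472*sqrt(74)) = 190/137 - 472*(-440 + sqrt(74)) = 190/137 + (207680 - 472*sqrt(74)) = 28452350/137 - 472*sqrt(74)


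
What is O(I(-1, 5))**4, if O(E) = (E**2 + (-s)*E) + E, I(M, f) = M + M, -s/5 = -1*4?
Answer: 3111696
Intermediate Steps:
s = 20 (s = -(-5)*4 = -5*(-4) = 20)
I(M, f) = 2*M
O(E) = E**2 - 19*E (O(E) = (E**2 + (-1*20)*E) + E = (E**2 - 20*E) + E = E**2 - 19*E)
O(I(-1, 5))**4 = ((2*(-1))*(-19 + 2*(-1)))**4 = (-2*(-19 - 2))**4 = (-2*(-21))**4 = 42**4 = 3111696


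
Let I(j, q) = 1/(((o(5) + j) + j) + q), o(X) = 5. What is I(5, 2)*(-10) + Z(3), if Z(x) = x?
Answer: 41/17 ≈ 2.4118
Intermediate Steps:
I(j, q) = 1/(5 + q + 2*j) (I(j, q) = 1/(((5 + j) + j) + q) = 1/((5 + 2*j) + q) = 1/(5 + q + 2*j))
I(5, 2)*(-10) + Z(3) = -10/(5 + 2 + 2*5) + 3 = -10/(5 + 2 + 10) + 3 = -10/17 + 3 = 41/17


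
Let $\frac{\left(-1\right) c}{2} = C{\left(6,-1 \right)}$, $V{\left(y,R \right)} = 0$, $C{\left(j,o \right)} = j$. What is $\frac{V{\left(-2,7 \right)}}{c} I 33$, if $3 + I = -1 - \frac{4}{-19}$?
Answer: $0$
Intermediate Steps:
$c = -12$ ($c = \left(-2\right) 6 = -12$)
$I = - \frac{72}{19}$ ($I = -3 - \left(1 + \frac{4}{-19}\right) = -3 - \frac{15}{19} = - \frac{72}{19} \approx -3.7895$)
$\frac{V{\left(-2,7 \right)}}{c} I 33 = \frac{0}{-12} \left(- \frac{72}{19}\right) 33 = 0 \left(- \frac{1}{12}\right) \left(- \frac{72}{19}\right) 33 = 0 \left(- \frac{72}{19}\right) 33 = 0 \cdot 33 = 0$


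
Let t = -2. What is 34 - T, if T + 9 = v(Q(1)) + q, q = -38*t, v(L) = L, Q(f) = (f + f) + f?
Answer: -36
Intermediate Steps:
Q(f) = 3*f (Q(f) = 2*f + f = 3*f)
q = 76 (q = -38*(-2) = 76)
T = 70 (T = -9 + (3*1 + 76) = -9 + (3 + 76) = -9 + 79 = 70)
34 - T = 34 - 1*70 = 34 - 70 = -36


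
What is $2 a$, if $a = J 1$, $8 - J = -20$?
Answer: $56$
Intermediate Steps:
$J = 28$ ($J = 8 - -20 = 8 + 20 = 28$)
$a = 28$ ($a = 28 \cdot 1 = 28$)
$2 a = 2 \cdot 28 = 56$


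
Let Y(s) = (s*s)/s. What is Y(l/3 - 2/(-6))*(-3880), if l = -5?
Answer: 15520/3 ≈ 5173.3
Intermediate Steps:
Y(s) = s (Y(s) = s²/s = s)
Y(l/3 - 2/(-6))*(-3880) = (-5/3 - 2/(-6))*(-3880) = (-5*⅓ - 2*(-⅙))*(-3880) = (-5/3 + ⅓)*(-3880) = -4/3*(-3880) = 15520/3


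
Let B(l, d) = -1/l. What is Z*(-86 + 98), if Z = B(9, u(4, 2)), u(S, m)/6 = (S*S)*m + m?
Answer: -4/3 ≈ -1.3333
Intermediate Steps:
u(S, m) = 6*m + 6*m*S**2 (u(S, m) = 6*((S*S)*m + m) = 6*(S**2*m + m) = 6*(m*S**2 + m) = 6*(m + m*S**2) = 6*m + 6*m*S**2)
Z = -1/9 ≈ -0.11111
Z*(-86 + 98) = -(-86 + 98)/9 = -1/9*12 = -4/3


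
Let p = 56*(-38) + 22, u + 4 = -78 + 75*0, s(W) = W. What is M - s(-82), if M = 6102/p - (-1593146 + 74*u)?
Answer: 62372431/39 ≈ 1.5993e+6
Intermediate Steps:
u = -82 (u = -4 + (-78 + 75*0) = -4 + (-78 + 0) = -4 - 78 = -82)
p = -2106 (p = -2128 + 22 = -2106)
M = 62369233/39 (M = 6102/(-2106) - 74/(1/(-21529 - 82)) = 6102*(-1/2106) - 74/(1/(-21611)) = -113/39 - 74/(-1/21611) = -113/39 - 74*(-21611) = -113/39 + 1599214 = 62369233/39 ≈ 1.5992e+6)
M - s(-82) = 62369233/39 - 1*(-82) = 62369233/39 + 82 = 62372431/39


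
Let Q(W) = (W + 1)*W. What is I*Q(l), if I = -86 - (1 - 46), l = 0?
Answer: 0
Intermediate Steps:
Q(W) = W*(1 + W) (Q(W) = (1 + W)*W = W*(1 + W))
I = -41 (I = -86 - 1*(-45) = -86 + 45 = -41)
I*Q(l) = -0*(1 + 0) = -0 = -41*0 = 0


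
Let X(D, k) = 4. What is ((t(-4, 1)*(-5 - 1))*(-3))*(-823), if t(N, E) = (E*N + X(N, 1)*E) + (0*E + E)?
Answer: -14814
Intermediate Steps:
t(N, E) = 5*E + E*N (t(N, E) = (E*N + 4*E) + (0*E + E) = (4*E + E*N) + (0 + E) = (4*E + E*N) + E = 5*E + E*N)
((t(-4, 1)*(-5 - 1))*(-3))*(-823) = (((1*(5 - 4))*(-5 - 1))*(-3))*(-823) = (((1*1)*(-6))*(-3))*(-823) = ((1*(-6))*(-3))*(-823) = -6*(-3)*(-823) = 18*(-823) = -14814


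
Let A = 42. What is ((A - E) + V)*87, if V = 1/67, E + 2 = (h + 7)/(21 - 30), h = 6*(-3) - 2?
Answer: 744430/201 ≈ 3703.6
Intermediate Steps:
h = -20 (h = -18 - 2 = -20)
E = -5/9 (E = -2 + (-20 + 7)/(21 - 30) = -2 - 13/(-9) = -2 - 13*(-⅑) = -2 + 13/9 = -5/9 ≈ -0.55556)
V = 1/67 ≈ 0.014925
((A - E) + V)*87 = ((42 - 1*(-5/9)) + 1/67)*87 = ((42 + 5/9) + 1/67)*87 = (383/9 + 1/67)*87 = (25670/603)*87 = 744430/201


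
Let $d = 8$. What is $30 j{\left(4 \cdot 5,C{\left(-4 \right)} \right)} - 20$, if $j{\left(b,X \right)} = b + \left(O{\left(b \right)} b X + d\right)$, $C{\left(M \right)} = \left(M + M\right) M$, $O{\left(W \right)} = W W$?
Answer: $7680820$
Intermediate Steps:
$O{\left(W \right)} = W^{2}$
$C{\left(M \right)} = 2 M^{2}$ ($C{\left(M \right)} = 2 M M = 2 M^{2}$)
$j{\left(b,X \right)} = 8 + b + X b^{3}$ ($j{\left(b,X \right)} = b + \left(b^{2} b X + 8\right) = b + \left(b^{3} X + 8\right) = b + \left(X b^{3} + 8\right) = b + \left(8 + X b^{3}\right) = 8 + b + X b^{3}$)
$30 j{\left(4 \cdot 5,C{\left(-4 \right)} \right)} - 20 = 30 \left(8 + 4 \cdot 5 + 2 \left(-4\right)^{2} \left(4 \cdot 5\right)^{3}\right) - 20 = 30 \left(8 + 20 + 2 \cdot 16 \cdot 20^{3}\right) - 20 = 30 \left(8 + 20 + 32 \cdot 8000\right) - 20 = 30 \left(8 + 20 + 256000\right) - 20 = 30 \cdot 256028 - 20 = 7680840 - 20 = 7680820$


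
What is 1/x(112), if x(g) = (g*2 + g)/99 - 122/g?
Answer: 1848/4259 ≈ 0.43390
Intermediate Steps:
x(g) = -122/g + g/33 (x(g) = (2*g + g)*(1/99) - 122/g = (3*g)*(1/99) - 122/g = g/33 - 122/g = -122/g + g/33)
1/x(112) = 1/(-122/112 + (1/33)*112) = 1/(-122*1/112 + 112/33) = 1/(-61/56 + 112/33) = 1/(4259/1848) = 1848/4259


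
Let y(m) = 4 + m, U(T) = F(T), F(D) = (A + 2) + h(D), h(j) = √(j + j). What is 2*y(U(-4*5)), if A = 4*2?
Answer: 28 + 4*I*√10 ≈ 28.0 + 12.649*I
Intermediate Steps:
A = 8
h(j) = √2*√j (h(j) = √(2*j) = √2*√j)
F(D) = 10 + √2*√D (F(D) = (8 + 2) + √2*√D = 10 + √2*√D)
U(T) = 10 + √2*√T
2*y(U(-4*5)) = 2*(4 + (10 + √2*√(-4*5))) = 2*(4 + (10 + √2*√(-20))) = 2*(4 + (10 + √2*(2*I*√5))) = 2*(4 + (10 + 2*I*√10)) = 2*(14 + 2*I*√10) = 28 + 4*I*√10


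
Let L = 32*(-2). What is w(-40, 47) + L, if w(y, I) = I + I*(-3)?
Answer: -158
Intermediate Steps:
L = -64
w(y, I) = -2*I (w(y, I) = I - 3*I = -2*I)
w(-40, 47) + L = -2*47 - 64 = -94 - 64 = -158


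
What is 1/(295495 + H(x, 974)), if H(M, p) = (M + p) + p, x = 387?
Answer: 1/297830 ≈ 3.3576e-6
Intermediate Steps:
H(M, p) = M + 2*p
1/(295495 + H(x, 974)) = 1/(295495 + (387 + 2*974)) = 1/(295495 + (387 + 1948)) = 1/(295495 + 2335) = 1/297830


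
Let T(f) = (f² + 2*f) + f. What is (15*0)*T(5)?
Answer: 0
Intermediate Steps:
T(f) = f² + 3*f
(15*0)*T(5) = (15*0)*(5*(3 + 5)) = 0*(5*8) = 0*40 = 0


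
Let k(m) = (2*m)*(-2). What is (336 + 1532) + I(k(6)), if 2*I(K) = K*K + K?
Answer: 2144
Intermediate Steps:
k(m) = -4*m
I(K) = K/2 + K²/2 (I(K) = (K*K + K)/2 = (K² + K)/2 = (K + K²)/2 = K/2 + K²/2)
(336 + 1532) + I(k(6)) = (336 + 1532) + (-4*6)*(1 - 4*6)/2 = 1868 + (½)*(-24)*(1 - 24) = 1868 + (½)*(-24)*(-23) = 1868 + 276 = 2144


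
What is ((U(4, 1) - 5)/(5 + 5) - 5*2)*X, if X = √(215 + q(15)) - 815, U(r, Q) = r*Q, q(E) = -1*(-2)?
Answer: 16463/2 - 101*√217/10 ≈ 8082.7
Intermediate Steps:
q(E) = 2
U(r, Q) = Q*r
X = -815 + √217 (X = √(215 + 2) - 815 = √217 - 815 = -815 + √217 ≈ -800.27)
((U(4, 1) - 5)/(5 + 5) - 5*2)*X = ((1*4 - 5)/(5 + 5) - 5*2)*(-815 + √217) = ((4 - 5)/10 - 10)*(-815 + √217) = (-1*⅒ - 10)*(-815 + √217) = (-⅒ - 10)*(-815 + √217) = -101*(-815 + √217)/10 = 16463/2 - 101*√217/10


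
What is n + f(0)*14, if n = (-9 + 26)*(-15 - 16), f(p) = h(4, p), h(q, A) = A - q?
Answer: -583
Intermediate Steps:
f(p) = -4 + p (f(p) = p - 1*4 = p - 4 = -4 + p)
n = -527 (n = 17*(-31) = -527)
n + f(0)*14 = -527 + (-4 + 0)*14 = -527 - 4*14 = -527 - 56 = -583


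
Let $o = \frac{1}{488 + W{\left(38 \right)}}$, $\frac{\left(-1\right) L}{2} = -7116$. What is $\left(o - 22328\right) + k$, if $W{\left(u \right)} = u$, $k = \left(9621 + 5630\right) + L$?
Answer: $\frac{3763531}{526} \approx 7155.0$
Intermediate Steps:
$L = 14232$ ($L = \left(-2\right) \left(-7116\right) = 14232$)
$k = 29483$ ($k = \left(9621 + 5630\right) + 14232 = 15251 + 14232 = 29483$)
$o = \frac{1}{526}$ ($o = \frac{1}{488 + 38} = \frac{1}{526} \approx 0.0019011$)
$\left(o - 22328\right) + k = \left(\frac{1}{526} - 22328\right) + 29483 = - \frac{11744527}{526} + 29483 = \frac{3763531}{526}$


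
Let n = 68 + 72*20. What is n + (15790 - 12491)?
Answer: 4807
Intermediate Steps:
n = 1508 (n = 68 + 1440 = 1508)
n + (15790 - 12491) = 1508 + (15790 - 12491) = 1508 + 3299 = 4807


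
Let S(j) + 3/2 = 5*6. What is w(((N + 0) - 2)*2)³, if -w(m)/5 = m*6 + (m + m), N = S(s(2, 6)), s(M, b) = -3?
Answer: -9528128000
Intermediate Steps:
S(j) = 57/2 (S(j) = -3/2 + 5*6 = -3/2 + 30 = 57/2)
N = 57/2 ≈ 28.500
w(m) = -40*m (w(m) = -5*(m*6 + (m + m)) = -5*(6*m + 2*m) = -40*m)
w(((N + 0) - 2)*2)³ = (-40*((57/2 + 0) - 2)*2)³ = (-40*(57/2 - 2)*2)³ = (-1060*2)³ = (-40*53)³ = (-2120)³ = -9528128000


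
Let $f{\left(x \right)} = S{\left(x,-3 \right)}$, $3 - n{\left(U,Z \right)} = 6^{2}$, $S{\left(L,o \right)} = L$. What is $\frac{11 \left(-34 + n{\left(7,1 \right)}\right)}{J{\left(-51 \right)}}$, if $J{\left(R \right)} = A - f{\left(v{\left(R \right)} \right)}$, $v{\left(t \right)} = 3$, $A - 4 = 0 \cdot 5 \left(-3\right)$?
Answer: $-737$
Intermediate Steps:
$A = 4$ ($A = 4 + 0 \cdot 5 \left(-3\right) = 4 + 0 \left(-3\right) = 4 + 0 = 4$)
$n{\left(U,Z \right)} = -33$ ($n{\left(U,Z \right)} = 3 - 6^{2} = 3 - 36 = -33$)
$f{\left(x \right)} = x$
$J{\left(R \right)} = 1$ ($J{\left(R \right)} = 4 - 3 = 1$)
$\frac{11 \left(-34 + n{\left(7,1 \right)}\right)}{J{\left(-51 \right)}} = \frac{11 \left(-34 - 33\right)}{1} = 11 \left(-67\right) 1 = \left(-737\right) 1 = -737$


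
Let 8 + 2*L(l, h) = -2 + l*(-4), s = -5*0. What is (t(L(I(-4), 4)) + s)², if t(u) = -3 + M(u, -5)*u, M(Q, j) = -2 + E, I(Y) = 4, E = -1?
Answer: 1296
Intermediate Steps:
s = 0
L(l, h) = -5 - 2*l (L(l, h) = -4 + (-2 + l*(-4))/2 = -4 + (-2 - 4*l)/2 = -4 + (-1 - 2*l) = -5 - 2*l)
M(Q, j) = -3 (M(Q, j) = -2 - 1 = -3)
t(u) = -3 - 3*u
(t(L(I(-4), 4)) + s)² = ((-3 - 3*(-5 - 2*4)) + 0)² = ((-3 - 3*(-5 - 8)) + 0)² = ((-3 - 3*(-13)) + 0)² = ((-3 + 39) + 0)² = (36 + 0)² = 36² = 1296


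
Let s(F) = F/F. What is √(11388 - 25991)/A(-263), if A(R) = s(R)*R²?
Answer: I*√14603/69169 ≈ 0.0017471*I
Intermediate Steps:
s(F) = 1
A(R) = R² (A(R) = 1*R² = R²)
√(11388 - 25991)/A(-263) = √(11388 - 25991)/((-263)²) = √(-14603)/69169 = (I*√14603)*(1/69169) = I*√14603/69169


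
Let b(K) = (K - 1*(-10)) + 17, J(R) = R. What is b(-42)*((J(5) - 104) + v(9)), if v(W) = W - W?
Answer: 1485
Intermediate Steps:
v(W) = 0
b(K) = 27 + K (b(K) = (K + 10) + 17 = (10 + K) + 17 = 27 + K)
b(-42)*((J(5) - 104) + v(9)) = (27 - 42)*((5 - 104) + 0) = -15*(-99 + 0) = -15*(-99) = 1485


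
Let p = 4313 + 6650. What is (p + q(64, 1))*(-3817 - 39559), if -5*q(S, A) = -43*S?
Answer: -2497026192/5 ≈ -4.9941e+8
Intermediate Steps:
q(S, A) = 43*S/5 (q(S, A) = -(-43)*S/5 = 43*S/5)
p = 10963
(p + q(64, 1))*(-3817 - 39559) = (10963 + (43/5)*64)*(-3817 - 39559) = (10963 + 2752/5)*(-43376) = (57567/5)*(-43376) = -2497026192/5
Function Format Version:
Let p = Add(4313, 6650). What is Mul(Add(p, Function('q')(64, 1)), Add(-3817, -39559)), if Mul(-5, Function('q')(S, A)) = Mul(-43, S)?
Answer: Rational(-2497026192, 5) ≈ -4.9941e+8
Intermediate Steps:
Function('q')(S, A) = Mul(Rational(43, 5), S) (Function('q')(S, A) = Mul(Rational(-1, 5), Mul(-43, S)) = Mul(Rational(43, 5), S))
p = 10963
Mul(Add(p, Function('q')(64, 1)), Add(-3817, -39559)) = Mul(Add(10963, Mul(Rational(43, 5), 64)), Add(-3817, -39559)) = Mul(Add(10963, Rational(2752, 5)), -43376) = Mul(Rational(57567, 5), -43376) = Rational(-2497026192, 5)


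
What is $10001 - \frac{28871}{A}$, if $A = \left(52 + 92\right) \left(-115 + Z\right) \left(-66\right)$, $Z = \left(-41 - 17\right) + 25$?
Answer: $\frac{14067297721}{1406592} \approx 10001.0$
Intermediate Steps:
$Z = -33$ ($Z = -58 + 25 = -33$)
$A = 1406592$ ($A = \left(52 + 92\right) \left(-115 - 33\right) \left(-66\right) = 144 \left(-148\right) \left(-66\right) = \left(-21312\right) \left(-66\right) = 1406592$)
$10001 - \frac{28871}{A} = 10001 - \frac{28871}{1406592} = \frac{14067297721}{1406592}$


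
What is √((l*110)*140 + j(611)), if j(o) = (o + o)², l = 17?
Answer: 2*√438771 ≈ 1324.8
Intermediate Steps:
j(o) = 4*o² (j(o) = (2*o)² = 4*o²)
√((l*110)*140 + j(611)) = √((17*110)*140 + 4*611²) = √(1870*140 + 4*373321) = √(261800 + 1493284) = √1755084 = 2*√438771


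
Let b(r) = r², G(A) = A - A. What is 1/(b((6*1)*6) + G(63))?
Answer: 1/1296 ≈ 0.00077160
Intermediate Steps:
G(A) = 0
1/(b((6*1)*6) + G(63)) = 1/(((6*1)*6)² + 0) = 1/((6*6)² + 0) = 1/(36² + 0) = 1/(1296 + 0) = 1/1296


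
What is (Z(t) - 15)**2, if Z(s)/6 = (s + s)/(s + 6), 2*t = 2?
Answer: 8649/49 ≈ 176.51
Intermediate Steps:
t = 1 (t = (1/2)*2 = 1)
Z(s) = 12*s/(6 + s) (Z(s) = 6*((s + s)/(s + 6)) = 6*((2*s)/(6 + s)) = 6*(2*s/(6 + s)) = 12*s/(6 + s))
(Z(t) - 15)**2 = (12*1/(6 + 1) - 15)**2 = (12*1/7 - 15)**2 = (12*1*(1/7) - 15)**2 = (12/7 - 15)**2 = (-93/7)**2 = 8649/49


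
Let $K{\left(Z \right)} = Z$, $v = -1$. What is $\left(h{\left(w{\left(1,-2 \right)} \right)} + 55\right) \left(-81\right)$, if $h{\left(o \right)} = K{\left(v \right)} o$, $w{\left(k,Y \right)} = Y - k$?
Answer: $-4698$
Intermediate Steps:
$h{\left(o \right)} = - o$
$\left(h{\left(w{\left(1,-2 \right)} \right)} + 55\right) \left(-81\right) = \left(- (-2 - 1) + 55\right) \left(-81\right) = \left(\left(-1\right) \left(-3\right) + 55\right) \left(-81\right) = \left(3 + 55\right) \left(-81\right) = 58 \left(-81\right) = -4698$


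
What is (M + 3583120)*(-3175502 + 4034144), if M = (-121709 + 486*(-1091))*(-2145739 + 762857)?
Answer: 774111064771605180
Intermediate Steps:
M = 901549176670 (M = (-121709 - 530226)*(-1382882) = -651935*(-1382882) = 901549176670)
(M + 3583120)*(-3175502 + 4034144) = (901549176670 + 3583120)*(-3175502 + 4034144) = 901552759790*858642 = 774111064771605180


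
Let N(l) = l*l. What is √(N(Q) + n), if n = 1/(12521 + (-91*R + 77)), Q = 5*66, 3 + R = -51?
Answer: √8349094674778/8756 ≈ 330.00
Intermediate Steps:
R = -54 (R = -3 - 51 = -54)
Q = 330
N(l) = l²
n = 1/17512 (n = 1/(12521 + (-91*(-54) + 77)) = 1/(12521 + (4914 + 77)) = 1/(12521 + 4991) = 1/17512 ≈ 5.7104e-5)
√(N(Q) + n) = √(330² + 1/17512) = √(108900 + 1/17512) = √(1907056801/17512) = √8349094674778/8756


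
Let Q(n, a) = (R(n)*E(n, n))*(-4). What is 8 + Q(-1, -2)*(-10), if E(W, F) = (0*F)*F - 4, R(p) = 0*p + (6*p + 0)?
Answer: 968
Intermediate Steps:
R(p) = 6*p (R(p) = 0 + 6*p = 6*p)
E(W, F) = -4 (E(W, F) = 0*F - 4 = 0 - 4 = -4)
Q(n, a) = 96*n (Q(n, a) = ((6*n)*(-4))*(-4) = -24*n*(-4) = 96*n)
8 + Q(-1, -2)*(-10) = 8 + (96*(-1))*(-10) = 8 - 96*(-10) = 8 + 960 = 968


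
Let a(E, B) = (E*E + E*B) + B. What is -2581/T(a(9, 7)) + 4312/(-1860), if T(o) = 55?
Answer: -251891/5115 ≈ -49.246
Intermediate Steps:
a(E, B) = B + E² + B*E (a(E, B) = (E² + B*E) + B = B + E² + B*E)
-2581/T(a(9, 7)) + 4312/(-1860) = -2581/55 + 4312/(-1860) = -2581*1/55 + 4312*(-1/1860) = -2581/55 - 1078/465 = -251891/5115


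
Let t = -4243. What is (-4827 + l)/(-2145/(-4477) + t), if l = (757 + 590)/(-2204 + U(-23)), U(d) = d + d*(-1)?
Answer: 4330502385/3805660024 ≈ 1.1379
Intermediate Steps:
U(d) = 0 (U(d) = d - d = 0)
l = -1347/2204 (l = (757 + 590)/(-2204 + 0) = 1347/(-2204) = 1347*(-1/2204) = -1347/2204 ≈ -0.61116)
(-4827 + l)/(-2145/(-4477) + t) = (-4827 - 1347/2204)/(-2145/(-4477) - 4243) = -10640055/(2204*(-2145*(-1/4477) - 4243)) = -10640055/(2204*(195/407 - 4243)) = -10640055/(2204*(-1726706/407)) = -10640055/2204*(-407/1726706) = 4330502385/3805660024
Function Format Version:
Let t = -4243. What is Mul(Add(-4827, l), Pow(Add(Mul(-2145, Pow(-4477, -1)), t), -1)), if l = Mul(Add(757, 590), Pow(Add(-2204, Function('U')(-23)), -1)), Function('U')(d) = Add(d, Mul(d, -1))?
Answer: Rational(4330502385, 3805660024) ≈ 1.1379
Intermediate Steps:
Function('U')(d) = 0 (Function('U')(d) = Add(d, Mul(-1, d)) = 0)
l = Rational(-1347, 2204) (l = Mul(Add(757, 590), Pow(Add(-2204, 0), -1)) = Mul(1347, Pow(-2204, -1)) = Mul(1347, Rational(-1, 2204)) = Rational(-1347, 2204) ≈ -0.61116)
Mul(Add(-4827, l), Pow(Add(Mul(-2145, Pow(-4477, -1)), t), -1)) = Mul(Add(-4827, Rational(-1347, 2204)), Pow(Add(Mul(-2145, Pow(-4477, -1)), -4243), -1)) = Mul(Rational(-10640055, 2204), Pow(Add(Mul(-2145, Rational(-1, 4477)), -4243), -1)) = Mul(Rational(-10640055, 2204), Pow(Add(Rational(195, 407), -4243), -1)) = Mul(Rational(-10640055, 2204), Pow(Rational(-1726706, 407), -1)) = Mul(Rational(-10640055, 2204), Rational(-407, 1726706)) = Rational(4330502385, 3805660024)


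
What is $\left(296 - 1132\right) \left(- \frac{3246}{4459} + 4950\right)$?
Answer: $- \frac{18449520144}{4459} \approx -4.1376 \cdot 10^{6}$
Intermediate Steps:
$\left(296 - 1132\right) \left(- \frac{3246}{4459} + 4950\right) = - 836 \left(\left(-3246\right) \frac{1}{4459} + 4950\right) = - 836 \left(- \frac{3246}{4459} + 4950\right) = \left(-836\right) \frac{22068804}{4459} = - \frac{18449520144}{4459}$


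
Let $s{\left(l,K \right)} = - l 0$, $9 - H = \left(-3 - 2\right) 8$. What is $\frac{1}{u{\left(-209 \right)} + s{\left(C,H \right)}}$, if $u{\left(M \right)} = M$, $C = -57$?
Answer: $- \frac{1}{209} \approx -0.0047847$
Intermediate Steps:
$H = 49$ ($H = 9 - \left(-3 - 2\right) 8 = 9 - \left(-5\right) 8 = 9 - -40 = 9 + 40 = 49$)
$s{\left(l,K \right)} = 0$
$\frac{1}{u{\left(-209 \right)} + s{\left(C,H \right)}} = \frac{1}{-209 + 0} = \frac{1}{-209} = - \frac{1}{209}$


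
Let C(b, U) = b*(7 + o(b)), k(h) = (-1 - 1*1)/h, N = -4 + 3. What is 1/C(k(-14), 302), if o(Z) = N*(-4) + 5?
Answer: 7/16 ≈ 0.43750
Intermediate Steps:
N = -1
o(Z) = 9 (o(Z) = -1*(-4) + 5 = 4 + 5 = 9)
k(h) = -2/h (k(h) = (-1 - 1)/h = -2/h)
C(b, U) = 16*b (C(b, U) = b*(7 + 9) = b*16 = 16*b)
1/C(k(-14), 302) = 1/(16*(-2/(-14))) = 1/(16*(-2*(-1/14))) = 1/(16*(⅐)) = 1/(16/7) = 7/16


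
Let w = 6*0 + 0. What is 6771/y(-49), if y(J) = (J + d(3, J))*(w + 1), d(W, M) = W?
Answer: -6771/46 ≈ -147.20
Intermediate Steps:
w = 0 (w = 0 + 0 = 0)
y(J) = 3 + J (y(J) = (J + 3)*(0 + 1) = (3 + J)*1 = 3 + J)
6771/y(-49) = 6771/(3 - 49) = 6771/(-46) = 6771*(-1/46) = -6771/46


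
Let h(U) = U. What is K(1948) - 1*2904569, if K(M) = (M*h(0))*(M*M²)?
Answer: -2904569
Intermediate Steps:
K(M) = 0 (K(M) = (M*0)*(M*M²) = 0*M³ = 0)
K(1948) - 1*2904569 = 0 - 1*2904569 = 0 - 2904569 = -2904569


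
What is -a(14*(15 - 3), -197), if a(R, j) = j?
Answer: 197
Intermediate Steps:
-a(14*(15 - 3), -197) = -1*(-197) = 197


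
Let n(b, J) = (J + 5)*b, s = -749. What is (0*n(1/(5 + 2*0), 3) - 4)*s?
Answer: 2996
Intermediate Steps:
n(b, J) = b*(5 + J) (n(b, J) = (5 + J)*b = b*(5 + J))
(0*n(1/(5 + 2*0), 3) - 4)*s = (0*((5 + 3)/(5 + 2*0)) - 4)*(-749) = (0*(8/(5 + 0)) - 4)*(-749) = (0*(8/5) - 4)*(-749) = (0 - 4)*(-749) = -4*(-749) = 2996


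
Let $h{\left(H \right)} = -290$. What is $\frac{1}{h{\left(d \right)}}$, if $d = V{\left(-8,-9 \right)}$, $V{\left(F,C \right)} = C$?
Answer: $- \frac{1}{290} \approx -0.0034483$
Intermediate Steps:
$d = -9$
$\frac{1}{h{\left(d \right)}} = \frac{1}{-290} = - \frac{1}{290}$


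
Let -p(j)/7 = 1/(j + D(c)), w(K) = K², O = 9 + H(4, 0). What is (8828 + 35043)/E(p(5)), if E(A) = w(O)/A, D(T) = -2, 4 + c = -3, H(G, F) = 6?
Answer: -307097/675 ≈ -454.96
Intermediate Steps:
O = 15 (O = 9 + 6 = 15)
c = -7 (c = -4 - 3 = -7)
p(j) = -7/(-2 + j) (p(j) = -7/(j - 2) = -7/(-2 + j))
E(A) = 225/A (E(A) = 15²/A = 225/A)
(8828 + 35043)/E(p(5)) = (8828 + 35043)/((225/((-7/(-2 + 5))))) = 43871/((225/((-7/3)))) = 43871/((225/((-7*⅓)))) = 43871/((225/(-7/3))) = 43871/((225*(-3/7))) = 43871/(-675/7) = 43871*(-7/675) = -307097/675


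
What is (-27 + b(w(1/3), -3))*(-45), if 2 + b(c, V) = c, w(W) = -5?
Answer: 1530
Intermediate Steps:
b(c, V) = -2 + c
(-27 + b(w(1/3), -3))*(-45) = (-27 + (-2 - 5))*(-45) = (-27 - 7)*(-45) = -34*(-45) = 1530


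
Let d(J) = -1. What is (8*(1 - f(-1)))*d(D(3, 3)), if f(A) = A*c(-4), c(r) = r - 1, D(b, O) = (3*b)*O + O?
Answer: 32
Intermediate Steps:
D(b, O) = O + 3*O*b (D(b, O) = 3*O*b + O = O + 3*O*b)
c(r) = -1 + r
f(A) = -5*A (f(A) = A*(-1 - 4) = A*(-5) = -5*A)
(8*(1 - f(-1)))*d(D(3, 3)) = (8*(1 - (-5)*(-1)))*(-1) = (8*(1 - 1*5))*(-1) = (8*(1 - 5))*(-1) = (8*(-4))*(-1) = -32*(-1) = 32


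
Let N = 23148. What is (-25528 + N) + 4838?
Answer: 2458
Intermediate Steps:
(-25528 + N) + 4838 = (-25528 + 23148) + 4838 = -2380 + 4838 = 2458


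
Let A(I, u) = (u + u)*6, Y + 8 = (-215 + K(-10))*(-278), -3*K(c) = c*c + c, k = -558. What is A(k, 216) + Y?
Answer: 70694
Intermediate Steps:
K(c) = -c/3 - c²/3 (K(c) = -(c*c + c)/3 = -(c² + c)/3 = -(c + c²)/3 = -c/3 - c²/3)
Y = 68102 (Y = -8 + (-215 - ⅓*(-10)*(1 - 10))*(-278) = -8 + (-215 - ⅓*(-10)*(-9))*(-278) = -8 + (-215 - 30)*(-278) = -8 - 245*(-278) = -8 + 68110 = 68102)
A(I, u) = 12*u (A(I, u) = (2*u)*6 = 12*u)
A(k, 216) + Y = 12*216 + 68102 = 2592 + 68102 = 70694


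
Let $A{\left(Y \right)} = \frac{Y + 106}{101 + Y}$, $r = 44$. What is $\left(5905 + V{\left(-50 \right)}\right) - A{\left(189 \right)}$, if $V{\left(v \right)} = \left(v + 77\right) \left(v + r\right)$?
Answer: $\frac{333035}{58} \approx 5742.0$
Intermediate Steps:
$A{\left(Y \right)} = \frac{106 + Y}{101 + Y}$
$V{\left(v \right)} = \left(44 + v\right) \left(77 + v\right)$ ($V{\left(v \right)} = \left(v + 77\right) \left(v + 44\right) = \left(77 + v\right) \left(44 + v\right) = \left(44 + v\right) \left(77 + v\right)$)
$\left(5905 + V{\left(-50 \right)}\right) - A{\left(189 \right)} = \left(5905 + \left(3388 + \left(-50\right)^{2} + 121 \left(-50\right)\right)\right) - \frac{106 + 189}{101 + 189} = \left(5905 + \left(3388 + 2500 - 6050\right)\right) - \frac{1}{290} \cdot 295 = \left(5905 - 162\right) - \frac{1}{290} \cdot 295 = 5743 - \frac{59}{58} = \frac{333035}{58}$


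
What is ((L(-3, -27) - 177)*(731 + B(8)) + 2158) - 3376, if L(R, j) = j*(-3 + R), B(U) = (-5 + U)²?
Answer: -12318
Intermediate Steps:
((L(-3, -27) - 177)*(731 + B(8)) + 2158) - 3376 = ((-27*(-3 - 3) - 177)*(731 + (-5 + 8)²) + 2158) - 3376 = ((-27*(-6) - 177)*(731 + 3²) + 2158) - 3376 = ((162 - 177)*(731 + 9) + 2158) - 3376 = (-15*740 + 2158) - 3376 = (-11100 + 2158) - 3376 = -8942 - 3376 = -12318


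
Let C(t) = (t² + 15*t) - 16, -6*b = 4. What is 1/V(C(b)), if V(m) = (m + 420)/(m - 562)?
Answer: -2644/1775 ≈ -1.4896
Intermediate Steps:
b = -⅔ (b = -⅙*4 = -⅔ ≈ -0.66667)
C(t) = -16 + t² + 15*t
V(m) = (420 + m)/(-562 + m)
1/V(C(b)) = 1/((420 + (-16 + (-⅔)² + 15*(-⅔)))/(-562 + (-16 + (-⅔)² + 15*(-⅔)))) = 1/((420 + (-16 + 4/9 - 10))/(-562 + (-16 + 4/9 - 10))) = 1/((420 - 230/9)/(-562 - 230/9)) = 1/((3550/9)/(-5288/9)) = 1/(-9/5288*3550/9) = 1/(-1775/2644) = -2644/1775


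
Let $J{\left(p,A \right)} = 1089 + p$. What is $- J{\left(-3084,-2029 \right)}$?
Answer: $1995$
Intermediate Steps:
$- J{\left(-3084,-2029 \right)} = - (1089 - 3084) = \left(-1\right) \left(-1995\right) = 1995$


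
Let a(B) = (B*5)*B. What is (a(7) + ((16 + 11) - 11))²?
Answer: 68121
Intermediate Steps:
a(B) = 5*B² (a(B) = (5*B)*B = 5*B²)
(a(7) + ((16 + 11) - 11))² = (5*7² + ((16 + 11) - 11))² = (5*49 + (27 - 11))² = (245 + 16)² = 261² = 68121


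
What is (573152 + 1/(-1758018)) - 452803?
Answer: 211575708281/1758018 ≈ 1.2035e+5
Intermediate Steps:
(573152 + 1/(-1758018)) - 452803 = (573152 - 1/1758018) - 452803 = 1007611532735/1758018 - 452803 = 211575708281/1758018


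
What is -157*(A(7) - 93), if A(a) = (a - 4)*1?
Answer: 14130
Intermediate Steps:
A(a) = -4 + a (A(a) = (-4 + a)*1 = -4 + a)
-157*(A(7) - 93) = -157*((-4 + 7) - 93) = -157*(3 - 93) = -157*(-90) = 14130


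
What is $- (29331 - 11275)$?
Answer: $-18056$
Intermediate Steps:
$- (29331 - 11275) = \left(-1\right) 18056 = -18056$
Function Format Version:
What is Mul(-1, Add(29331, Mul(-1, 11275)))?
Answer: -18056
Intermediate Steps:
Mul(-1, Add(29331, Mul(-1, 11275))) = Mul(-1, Add(29331, -11275)) = Mul(-1, 18056) = -18056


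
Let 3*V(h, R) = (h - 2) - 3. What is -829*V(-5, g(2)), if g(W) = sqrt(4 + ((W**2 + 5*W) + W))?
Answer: 8290/3 ≈ 2763.3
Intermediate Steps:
g(W) = sqrt(4 + W**2 + 6*W) (g(W) = sqrt(4 + (W**2 + 6*W)) = sqrt(4 + W**2 + 6*W))
V(h, R) = -5/3 + h/3 (V(h, R) = ((h - 2) - 3)/3 = ((-2 + h) - 3)/3 = (-5 + h)/3 = -5/3 + h/3)
-829*V(-5, g(2)) = -829*(-5/3 + (1/3)*(-5)) = -829*(-5/3 - 5/3) = -829*(-10/3) = 8290/3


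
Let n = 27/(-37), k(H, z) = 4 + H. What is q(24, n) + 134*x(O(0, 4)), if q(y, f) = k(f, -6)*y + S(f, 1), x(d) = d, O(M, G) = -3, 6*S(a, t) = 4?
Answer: -35836/111 ≈ -322.85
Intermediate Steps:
S(a, t) = ⅔ (S(a, t) = (⅙)*4 = ⅔)
n = -27/37 (n = 27*(-1/37) = -27/37 ≈ -0.72973)
q(y, f) = ⅔ + y*(4 + f) (q(y, f) = (4 + f)*y + ⅔ = y*(4 + f) + ⅔ = ⅔ + y*(4 + f))
q(24, n) + 134*x(O(0, 4)) = (⅔ + 24*(4 - 27/37)) + 134*(-3) = (⅔ + 24*(121/37)) - 402 = (⅔ + 2904/37) - 402 = 8786/111 - 402 = -35836/111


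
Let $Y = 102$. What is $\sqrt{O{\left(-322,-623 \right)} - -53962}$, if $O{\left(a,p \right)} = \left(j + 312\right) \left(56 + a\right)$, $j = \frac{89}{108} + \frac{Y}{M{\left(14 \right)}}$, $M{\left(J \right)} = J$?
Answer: $\frac{i \sqrt{10104654}}{18} \approx 176.6 i$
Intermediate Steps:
$j = \frac{6131}{756}$ ($j = \frac{89}{108} + \frac{102}{14} = 89 \cdot \frac{1}{108} + 102 \cdot \frac{1}{14} = \frac{89}{108} + \frac{51}{7} = \frac{6131}{756} \approx 8.1098$)
$O{\left(a,p \right)} = \frac{484006}{27} + \frac{242003 a}{756}$ ($O{\left(a,p \right)} = \left(\frac{6131}{756} + 312\right) \left(56 + a\right) = \frac{242003 \left(56 + a\right)}{756} = \frac{484006}{27} + \frac{242003 a}{756}$)
$\sqrt{O{\left(-322,-623 \right)} - -53962} = \sqrt{\left(\frac{484006}{27} + \frac{242003}{756} \left(-322\right)\right) - -53962} = \sqrt{\left(\frac{484006}{27} - \frac{5566069}{54}\right) + \left(54243 - 281\right)} = \sqrt{- \frac{4598057}{54} + 53962} = \sqrt{- \frac{1684109}{54}} = \frac{i \sqrt{10104654}}{18}$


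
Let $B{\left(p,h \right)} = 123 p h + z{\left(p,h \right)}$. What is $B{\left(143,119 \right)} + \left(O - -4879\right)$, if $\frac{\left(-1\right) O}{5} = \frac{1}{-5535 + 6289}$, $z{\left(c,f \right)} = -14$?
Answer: $\frac{1581858819}{754} \approx 2.098 \cdot 10^{6}$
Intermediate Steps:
$O = - \frac{5}{754}$ ($O = - \frac{5}{-5535 + 6289} = - \frac{5}{754} \approx -0.0066313$)
$B{\left(p,h \right)} = -14 + 123 h p$ ($B{\left(p,h \right)} = 123 p h - 14 = 123 h p - 14 = -14 + 123 h p$)
$B{\left(143,119 \right)} + \left(O - -4879\right) = \left(-14 + 123 \cdot 119 \cdot 143\right) - - \frac{3678761}{754} = \left(-14 + 2093091\right) + \left(- \frac{5}{754} + 4879\right) = 2093077 + \frac{3678761}{754} = \frac{1581858819}{754}$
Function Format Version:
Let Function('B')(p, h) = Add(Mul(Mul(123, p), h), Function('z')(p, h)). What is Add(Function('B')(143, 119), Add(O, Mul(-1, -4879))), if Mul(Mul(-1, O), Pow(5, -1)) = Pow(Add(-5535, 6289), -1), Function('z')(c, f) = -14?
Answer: Rational(1581858819, 754) ≈ 2.0980e+6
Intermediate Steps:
O = Rational(-5, 754) (O = Mul(-5, Pow(Add(-5535, 6289), -1)) = Mul(-5, Pow(754, -1)) = Mul(-5, Rational(1, 754)) = Rational(-5, 754) ≈ -0.0066313)
Function('B')(p, h) = Add(-14, Mul(123, h, p)) (Function('B')(p, h) = Add(Mul(Mul(123, p), h), -14) = Add(Mul(123, h, p), -14) = Add(-14, Mul(123, h, p)))
Add(Function('B')(143, 119), Add(O, Mul(-1, -4879))) = Add(Add(-14, Mul(123, 119, 143)), Add(Rational(-5, 754), Mul(-1, -4879))) = Add(Add(-14, 2093091), Add(Rational(-5, 754), 4879)) = Add(2093077, Rational(3678761, 754)) = Rational(1581858819, 754)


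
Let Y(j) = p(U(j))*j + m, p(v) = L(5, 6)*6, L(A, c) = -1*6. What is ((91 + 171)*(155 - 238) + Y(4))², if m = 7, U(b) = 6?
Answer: 478865689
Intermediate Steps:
L(A, c) = -6
p(v) = -36 (p(v) = -6*6 = -36)
Y(j) = 7 - 36*j (Y(j) = -36*j + 7 = 7 - 36*j)
((91 + 171)*(155 - 238) + Y(4))² = ((91 + 171)*(155 - 238) + (7 - 36*4))² = (262*(-83) + (7 - 144))² = (-21746 - 137)² = (-21883)² = 478865689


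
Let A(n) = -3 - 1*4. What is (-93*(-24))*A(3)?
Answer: -15624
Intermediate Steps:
A(n) = -7 (A(n) = -3 - 4 = -7)
(-93*(-24))*A(3) = -93*(-24)*(-7) = 2232*(-7) = -15624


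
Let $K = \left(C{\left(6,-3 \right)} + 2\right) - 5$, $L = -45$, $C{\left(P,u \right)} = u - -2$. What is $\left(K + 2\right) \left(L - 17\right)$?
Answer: $124$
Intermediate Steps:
$C{\left(P,u \right)} = 2 + u$ ($C{\left(P,u \right)} = u + 2 = 2 + u$)
$K = -4$ ($K = \left(\left(2 - 3\right) + 2\right) - 5 = \left(-1 + 2\right) - 5 = 1 - 5 = -4$)
$\left(K + 2\right) \left(L - 17\right) = \left(-4 + 2\right) \left(-45 - 17\right) = \left(-2\right) \left(-62\right) = 124$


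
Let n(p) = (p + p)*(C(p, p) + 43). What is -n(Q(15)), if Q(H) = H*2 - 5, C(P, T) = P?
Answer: -3400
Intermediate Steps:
Q(H) = -5 + 2*H (Q(H) = 2*H - 5 = -5 + 2*H)
n(p) = 2*p*(43 + p) (n(p) = (p + p)*(p + 43) = (2*p)*(43 + p) = 2*p*(43 + p))
-n(Q(15)) = -2*(-5 + 2*15)*(43 + (-5 + 2*15)) = -2*(-5 + 30)*(43 + (-5 + 30)) = -2*25*(43 + 25) = -2*25*68 = -1*3400 = -3400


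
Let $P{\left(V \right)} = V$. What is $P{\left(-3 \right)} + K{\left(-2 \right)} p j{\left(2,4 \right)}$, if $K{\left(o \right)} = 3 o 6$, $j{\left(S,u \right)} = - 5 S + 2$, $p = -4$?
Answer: $-1155$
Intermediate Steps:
$j{\left(S,u \right)} = 2 - 5 S$
$K{\left(o \right)} = 18 o$
$P{\left(-3 \right)} + K{\left(-2 \right)} p j{\left(2,4 \right)} = -3 + 18 \left(-2\right) \left(- 4 \left(2 - 10\right)\right) = -3 - 36 \left(- 4 \left(2 - 10\right)\right) = -3 - 36 \left(\left(-4\right) \left(-8\right)\right) = -3 - 1152 = -1155$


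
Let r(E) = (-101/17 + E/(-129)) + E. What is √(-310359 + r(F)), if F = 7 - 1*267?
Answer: 2*I*√373465748667/2193 ≈ 557.34*I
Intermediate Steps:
F = -260 (F = 7 - 267 = -260)
r(E) = -101/17 + 128*E/129 (r(E) = (-101*1/17 + E*(-1/129)) + E = (-101/17 - E/129) + E = -101/17 + 128*E/129)
√(-310359 + r(F)) = √(-310359 + (-101/17 + (128/129)*(-260))) = √(-310359 + (-101/17 - 33280/129)) = √(-310359 - 578789/2193) = √(-681196076/2193) = 2*I*√373465748667/2193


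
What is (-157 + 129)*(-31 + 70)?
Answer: -1092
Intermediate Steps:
(-157 + 129)*(-31 + 70) = -28*39 = -1092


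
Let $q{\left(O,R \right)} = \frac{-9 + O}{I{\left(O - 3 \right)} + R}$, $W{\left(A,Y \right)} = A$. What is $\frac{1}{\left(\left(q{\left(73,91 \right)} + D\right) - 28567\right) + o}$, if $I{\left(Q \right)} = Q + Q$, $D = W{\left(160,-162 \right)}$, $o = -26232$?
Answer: $- \frac{231}{12621545} \approx -1.8302 \cdot 10^{-5}$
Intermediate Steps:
$D = 160$
$I{\left(Q \right)} = 2 Q$
$q{\left(O,R \right)} = \frac{-9 + O}{-6 + R + 2 O}$ ($q{\left(O,R \right)} = \frac{-9 + O}{2 \left(O - 3\right) + R} = \frac{-9 + O}{2 \left(-3 + O\right) + R} = \frac{-9 + O}{\left(-6 + 2 O\right) + R} = \frac{-9 + O}{-6 + R + 2 O}$)
$\frac{1}{\left(\left(q{\left(73,91 \right)} + D\right) - 28567\right) + o} = \frac{1}{\left(\left(\frac{-9 + 73}{-6 + 91 + 2 \cdot 73} + 160\right) - 28567\right) - 26232} = \frac{1}{\left(\left(\frac{1}{-6 + 91 + 146} \cdot 64 + 160\right) - 28567\right) - 26232} = \frac{1}{\left(\left(\frac{1}{231} \cdot 64 + 160\right) - 28567\right) - 26232} = \frac{1}{\left(\left(\frac{64}{231} + 160\right) - 28567\right) - 26232} = \frac{1}{\left(\frac{37024}{231} - 28567\right) - 26232} = \frac{1}{- \frac{6561953}{231} - 26232} = \frac{1}{- \frac{12621545}{231}} = - \frac{231}{12621545}$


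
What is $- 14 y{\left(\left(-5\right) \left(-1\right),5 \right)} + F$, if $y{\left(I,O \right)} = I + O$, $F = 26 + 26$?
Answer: $-88$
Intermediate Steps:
$F = 52$
$- 14 y{\left(\left(-5\right) \left(-1\right),5 \right)} + F = - 14 \left(\left(-5\right) \left(-1\right) + 5\right) + 52 = - 14 \left(5 + 5\right) + 52 = \left(-14\right) 10 + 52 = -140 + 52 = -88$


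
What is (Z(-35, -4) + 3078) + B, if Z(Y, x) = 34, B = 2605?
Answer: 5717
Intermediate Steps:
(Z(-35, -4) + 3078) + B = (34 + 3078) + 2605 = 3112 + 2605 = 5717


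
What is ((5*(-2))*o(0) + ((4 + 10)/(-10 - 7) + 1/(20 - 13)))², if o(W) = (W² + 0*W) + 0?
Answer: 6561/14161 ≈ 0.46331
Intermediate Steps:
o(W) = W² (o(W) = (W² + 0) + 0 = W² + 0 = W²)
((5*(-2))*o(0) + ((4 + 10)/(-10 - 7) + 1/(20 - 13)))² = ((5*(-2))*0² + ((4 + 10)/(-10 - 7) + 1/(20 - 13)))² = (-10*0 + (14/(-17) + 1/7))² = (0 + (14*(-1/17) + ⅐))² = (0 + (-14/17 + ⅐))² = (0 - 81/119)² = (-81/119)² = 6561/14161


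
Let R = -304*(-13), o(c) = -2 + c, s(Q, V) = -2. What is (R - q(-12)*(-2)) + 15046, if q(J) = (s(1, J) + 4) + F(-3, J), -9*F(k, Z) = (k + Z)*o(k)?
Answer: 56956/3 ≈ 18985.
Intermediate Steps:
F(k, Z) = -(-2 + k)*(Z + k)/9 (F(k, Z) = -(k + Z)*(-2 + k)/9 = -(Z + k)*(-2 + k)/9 = -(-2 + k)*(Z + k)/9)
q(J) = ⅓ + 5*J/9 (q(J) = (-2 + 4) - (-2 - 3)*(J - 3)/9 = 2 - ⅑*(-5)*(-3 + J) = 2 + (-5/3 + 5*J/9) = ⅓ + 5*J/9)
R = 3952
(R - q(-12)*(-2)) + 15046 = (3952 - (⅓ + (5/9)*(-12))*(-2)) + 15046 = (3952 - (⅓ - 20/3)*(-2)) + 15046 = (3952 - (-19)*(-2)/3) + 15046 = (3952 - 1*38/3) + 15046 = (3952 - 38/3) + 15046 = 11818/3 + 15046 = 56956/3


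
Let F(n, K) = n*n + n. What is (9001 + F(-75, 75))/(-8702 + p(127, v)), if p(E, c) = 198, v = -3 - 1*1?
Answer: -14551/8504 ≈ -1.7111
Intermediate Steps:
v = -4 (v = -3 - 1 = -4)
F(n, K) = n + n² (F(n, K) = n² + n = n + n²)
(9001 + F(-75, 75))/(-8702 + p(127, v)) = (9001 - 75*(1 - 75))/(-8702 + 198) = (9001 - 75*(-74))/(-8504) = (9001 + 5550)*(-1/8504) = 14551*(-1/8504) = -14551/8504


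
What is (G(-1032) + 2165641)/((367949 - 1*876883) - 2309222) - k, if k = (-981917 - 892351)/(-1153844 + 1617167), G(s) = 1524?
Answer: 129632794561/39567166436 ≈ 3.2763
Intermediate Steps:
k = -624756/154441 (k = -1874268/463323 = -1874268*1/463323 = -624756/154441 ≈ -4.0453)
(G(-1032) + 2165641)/((367949 - 1*876883) - 2309222) - k = (1524 + 2165641)/((367949 - 1*876883) - 2309222) - 1*(-624756/154441) = 2167165/((367949 - 876883) - 2309222) + 624756/154441 = 2167165/(-508934 - 2309222) + 624756/154441 = 2167165/(-2818156) + 624756/154441 = 2167165*(-1/2818156) + 624756/154441 = -197015/256196 + 624756/154441 = 129632794561/39567166436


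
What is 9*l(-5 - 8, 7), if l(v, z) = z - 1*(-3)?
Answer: 90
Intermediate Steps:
l(v, z) = 3 + z (l(v, z) = z + 3 = 3 + z)
9*l(-5 - 8, 7) = 9*(3 + 7) = 9*10 = 90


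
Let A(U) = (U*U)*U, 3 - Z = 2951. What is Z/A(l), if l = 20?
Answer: -737/2000 ≈ -0.36850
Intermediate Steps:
Z = -2948 (Z = 3 - 1*2951 = 3 - 2951 = -2948)
A(U) = U**3 (A(U) = U**2*U = U**3)
Z/A(l) = -2948/(20**3) = -2948/8000 = -2948*1/8000 = -737/2000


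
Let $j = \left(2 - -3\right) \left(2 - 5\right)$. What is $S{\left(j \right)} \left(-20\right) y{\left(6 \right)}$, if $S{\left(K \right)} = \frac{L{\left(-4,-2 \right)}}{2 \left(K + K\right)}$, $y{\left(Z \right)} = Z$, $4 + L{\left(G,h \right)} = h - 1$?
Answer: $-14$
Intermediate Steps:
$j = -15$ ($j = \left(2 + 3\right) \left(-3\right) = 5 \left(-3\right) = -15$)
$L{\left(G,h \right)} = -5 + h$ ($L{\left(G,h \right)} = -4 + \left(h - 1\right) = -4 + \left(-1 + h\right) = -5 + h$)
$S{\left(K \right)} = - \frac{7}{4 K}$ ($S{\left(K \right)} = \frac{-5 - 2}{2 \left(K + K\right)} = - \frac{7}{2 \cdot 2 K} = - \frac{7}{4 K}$)
$S{\left(j \right)} \left(-20\right) y{\left(6 \right)} = - \frac{7}{4 \left(-15\right)} \left(-20\right) 6 = \left(- \frac{7}{4}\right) \left(- \frac{1}{15}\right) \left(-20\right) 6 = \frac{7}{60} \left(-20\right) 6 = \left(- \frac{7}{3}\right) 6 = -14$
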